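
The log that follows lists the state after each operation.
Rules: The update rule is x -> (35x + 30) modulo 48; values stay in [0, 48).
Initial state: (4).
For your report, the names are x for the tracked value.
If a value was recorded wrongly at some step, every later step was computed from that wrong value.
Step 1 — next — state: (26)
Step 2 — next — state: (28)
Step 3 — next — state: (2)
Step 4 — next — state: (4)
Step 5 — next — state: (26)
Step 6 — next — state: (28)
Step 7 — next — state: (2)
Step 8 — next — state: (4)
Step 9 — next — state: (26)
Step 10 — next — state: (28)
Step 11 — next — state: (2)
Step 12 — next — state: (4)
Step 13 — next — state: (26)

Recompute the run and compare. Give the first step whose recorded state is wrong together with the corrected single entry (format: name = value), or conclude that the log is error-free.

1. x = (35*4 + 30) mod 48 = 26 (in agreement)
2. x = (35*26 + 30) mod 48 = 28 (same as recorded)
3. x = (35*28 + 30) mod 48 = 2 (verified)
4. x = (35*2 + 30) mod 48 = 4 (checks out)
5. x = (35*4 + 30) mod 48 = 26 (matches)
6. x = (35*26 + 30) mod 48 = 28 (consistent with the log)
7. x = (35*28 + 30) mod 48 = 2 (no discrepancy)
8. x = (35*2 + 30) mod 48 = 4 (matches)
9. x = (35*4 + 30) mod 48 = 26 (agrees with the log)
10. x = (35*26 + 30) mod 48 = 28 (agrees with the log)
11. x = (35*28 + 30) mod 48 = 2 (same as recorded)
12. x = (35*2 + 30) mod 48 = 4 (exactly as logged)
13. x = (35*4 + 30) mod 48 = 26 (in agreement)
Every step is consistent.

no error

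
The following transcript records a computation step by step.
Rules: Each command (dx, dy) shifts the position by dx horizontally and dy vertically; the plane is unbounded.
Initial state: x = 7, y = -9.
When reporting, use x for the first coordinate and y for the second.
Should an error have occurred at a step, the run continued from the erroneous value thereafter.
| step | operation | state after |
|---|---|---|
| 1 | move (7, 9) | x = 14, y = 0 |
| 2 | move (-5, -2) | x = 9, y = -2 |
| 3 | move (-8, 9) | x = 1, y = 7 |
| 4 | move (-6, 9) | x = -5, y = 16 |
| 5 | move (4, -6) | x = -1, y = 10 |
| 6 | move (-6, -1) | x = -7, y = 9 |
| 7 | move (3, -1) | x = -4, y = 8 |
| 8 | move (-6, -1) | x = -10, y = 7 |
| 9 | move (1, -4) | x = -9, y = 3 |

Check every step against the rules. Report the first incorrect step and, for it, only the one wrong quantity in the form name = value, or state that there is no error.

no error

1. x = 7 + (7) = 14, y = -9 + (9) = 0 (consistent with the transcript)
2. x = 14 + (-5) = 9, y = 0 + (-2) = -2 (in agreement)
3. x = 9 + (-8) = 1, y = -2 + (9) = 7 (exactly as logged)
4. x = 1 + (-6) = -5, y = 7 + (9) = 16 (no discrepancy)
5. x = -5 + (4) = -1, y = 16 + (-6) = 10 (checks out)
6. x = -1 + (-6) = -7, y = 10 + (-1) = 9 (matches)
7. x = -7 + (3) = -4, y = 9 + (-1) = 8 (same as recorded)
8. x = -4 + (-6) = -10, y = 8 + (-1) = 7 (agrees with the transcript)
9. x = -10 + (1) = -9, y = 7 + (-4) = 3 (checks out)
The recomputation confirms every line.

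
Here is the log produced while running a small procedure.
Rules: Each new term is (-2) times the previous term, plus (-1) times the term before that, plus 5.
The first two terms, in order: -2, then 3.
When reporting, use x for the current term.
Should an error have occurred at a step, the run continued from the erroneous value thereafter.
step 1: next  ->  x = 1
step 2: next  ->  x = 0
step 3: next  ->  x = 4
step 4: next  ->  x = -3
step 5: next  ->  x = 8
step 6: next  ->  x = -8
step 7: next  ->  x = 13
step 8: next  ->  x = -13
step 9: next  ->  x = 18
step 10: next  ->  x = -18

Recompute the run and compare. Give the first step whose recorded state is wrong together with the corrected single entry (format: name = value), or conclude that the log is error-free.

step 5, x = 7

step 1: x = -2*(3) + (-1)*(-2) + (5) = 1 -> matches
step 2: x = -2*(1) + (-1)*(3) + (5) = 0 -> same as recorded
step 3: x = -2*(0) + (-1)*(1) + (5) = 4 -> same as recorded
step 4: x = -2*(4) + (-1)*(0) + (5) = -3 -> verified
step 5: x = -2*(-3) + (-1)*(4) + (5) = 7 -> the recorded entry deviates here
So the first discrepancy is step 5, where the right value is x = 7.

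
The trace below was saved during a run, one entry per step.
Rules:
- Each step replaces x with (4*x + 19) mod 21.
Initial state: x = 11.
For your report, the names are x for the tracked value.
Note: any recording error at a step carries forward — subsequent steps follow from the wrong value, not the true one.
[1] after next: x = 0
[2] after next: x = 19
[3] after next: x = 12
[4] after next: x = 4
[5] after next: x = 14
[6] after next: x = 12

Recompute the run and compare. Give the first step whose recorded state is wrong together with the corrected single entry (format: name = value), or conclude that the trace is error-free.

step 3, x = 11

step 1: x = (4*11 + 19) mod 21 = 0 -> same as recorded
step 2: x = (4*0 + 19) mod 21 = 19 -> in agreement
step 3: x = (4*19 + 19) mod 21 = 11 -> the trace has a different value
So the first discrepancy is step 3, where the right value is x = 11.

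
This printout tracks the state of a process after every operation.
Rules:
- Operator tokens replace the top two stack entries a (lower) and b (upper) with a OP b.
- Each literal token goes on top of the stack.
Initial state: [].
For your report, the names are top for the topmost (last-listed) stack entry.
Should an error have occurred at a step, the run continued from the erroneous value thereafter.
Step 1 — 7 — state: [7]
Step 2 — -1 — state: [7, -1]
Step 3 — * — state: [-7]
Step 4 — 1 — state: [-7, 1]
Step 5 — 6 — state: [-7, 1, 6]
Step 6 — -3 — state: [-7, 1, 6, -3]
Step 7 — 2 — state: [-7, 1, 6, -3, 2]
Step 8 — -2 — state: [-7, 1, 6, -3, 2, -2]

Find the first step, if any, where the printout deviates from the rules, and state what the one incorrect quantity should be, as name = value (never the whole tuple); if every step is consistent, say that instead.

no error

1. push 7: top = 7 (exactly as logged)
2. push -1: top = -1 (agrees with the printout)
3. 7 * -1 = -7 (matches)
4. push 1: top = 1 (matches)
5. push 6: top = 6 (consistent with the printout)
6. push -3: top = -3 (same as recorded)
7. push 2: top = 2 (agrees with the printout)
8. push -2: top = -2 (no discrepancy)
Nothing is out of place; the run is error-free.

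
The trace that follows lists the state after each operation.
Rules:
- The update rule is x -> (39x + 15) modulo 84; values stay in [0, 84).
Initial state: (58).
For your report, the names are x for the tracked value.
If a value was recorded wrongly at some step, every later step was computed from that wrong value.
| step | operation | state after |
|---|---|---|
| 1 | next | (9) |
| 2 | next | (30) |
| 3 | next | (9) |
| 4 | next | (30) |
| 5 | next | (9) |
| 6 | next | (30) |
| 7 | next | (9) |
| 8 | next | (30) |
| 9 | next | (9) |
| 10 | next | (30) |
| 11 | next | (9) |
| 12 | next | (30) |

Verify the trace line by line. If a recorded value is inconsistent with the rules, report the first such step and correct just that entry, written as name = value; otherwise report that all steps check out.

1. x = (39*58 + 15) mod 84 = 9 (confirmed correct)
2. x = (39*9 + 15) mod 84 = 30 (verified)
3. x = (39*30 + 15) mod 84 = 9 (matches)
4. x = (39*9 + 15) mod 84 = 30 (matches)
5. x = (39*30 + 15) mod 84 = 9 (checks out)
6. x = (39*9 + 15) mod 84 = 30 (agrees with the trace)
7. x = (39*30 + 15) mod 84 = 9 (same as recorded)
8. x = (39*9 + 15) mod 84 = 30 (exactly as logged)
9. x = (39*30 + 15) mod 84 = 9 (no discrepancy)
10. x = (39*9 + 15) mod 84 = 30 (in agreement)
11. x = (39*30 + 15) mod 84 = 9 (same as recorded)
12. x = (39*9 + 15) mod 84 = 30 (confirmed correct)
The whole run recomputes cleanly — no discrepancies.

no error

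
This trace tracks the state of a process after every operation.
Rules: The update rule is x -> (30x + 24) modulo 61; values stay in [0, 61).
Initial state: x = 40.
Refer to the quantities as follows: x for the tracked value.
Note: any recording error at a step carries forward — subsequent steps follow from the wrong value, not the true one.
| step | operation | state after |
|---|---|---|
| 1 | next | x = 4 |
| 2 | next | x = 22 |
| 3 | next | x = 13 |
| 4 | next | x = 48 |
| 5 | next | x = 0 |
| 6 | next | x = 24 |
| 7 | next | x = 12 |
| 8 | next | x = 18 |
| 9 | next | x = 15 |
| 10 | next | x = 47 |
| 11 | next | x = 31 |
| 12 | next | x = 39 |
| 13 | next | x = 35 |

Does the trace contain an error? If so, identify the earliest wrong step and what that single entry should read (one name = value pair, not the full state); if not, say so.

Recomputing the run from the initial state:
step 1: x = 4
step 2: x = 22
step 3: x = 13
step 4: x = 48
step 5: x = 0
step 6: x = 24
step 7: x = 12
step 8: x = 18
step 9: x = 15
step 10: x = 47
step 11: x = 31
step 12: x = 39
step 13: x = 35
This matches the trace at every step.

no error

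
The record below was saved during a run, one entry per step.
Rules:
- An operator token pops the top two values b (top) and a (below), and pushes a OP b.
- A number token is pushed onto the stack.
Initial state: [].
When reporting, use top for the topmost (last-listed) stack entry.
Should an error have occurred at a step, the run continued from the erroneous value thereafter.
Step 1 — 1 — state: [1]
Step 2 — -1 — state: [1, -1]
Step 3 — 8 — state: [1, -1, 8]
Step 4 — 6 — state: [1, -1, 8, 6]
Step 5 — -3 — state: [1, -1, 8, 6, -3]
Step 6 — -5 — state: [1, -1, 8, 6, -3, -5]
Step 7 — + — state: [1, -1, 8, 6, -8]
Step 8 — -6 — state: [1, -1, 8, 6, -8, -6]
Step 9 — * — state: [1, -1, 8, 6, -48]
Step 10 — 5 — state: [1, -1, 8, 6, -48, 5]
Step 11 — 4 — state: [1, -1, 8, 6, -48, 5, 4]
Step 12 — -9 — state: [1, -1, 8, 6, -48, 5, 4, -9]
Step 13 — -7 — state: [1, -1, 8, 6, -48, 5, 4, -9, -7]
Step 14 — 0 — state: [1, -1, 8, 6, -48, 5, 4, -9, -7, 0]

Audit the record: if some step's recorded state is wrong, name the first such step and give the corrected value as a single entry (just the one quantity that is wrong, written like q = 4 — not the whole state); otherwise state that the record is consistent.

Recomputing the run from the initial state:
step 1: [1]
step 2: [1, -1]
step 3: [1, -1, 8]
step 4: [1, -1, 8, 6]
step 5: [1, -1, 8, 6, -3]
step 6: [1, -1, 8, 6, -3, -5]
step 7: [1, -1, 8, 6, -8]
step 8: [1, -1, 8, 6, -8, -6]
step 9: [1, -1, 8, 6, 48]
step 10: [1, -1, 8, 6, 48, 5]
step 11: [1, -1, 8, 6, 48, 5, 4]
step 12: [1, -1, 8, 6, 48, 5, 4, -9]
step 13: [1, -1, 8, 6, 48, 5, 4, -9, -7]
step 14: [1, -1, 8, 6, 48, 5, 4, -9, -7, 0]
The first disagreement with the record is at step 9, where the value should be top = 48.

step 9, top = 48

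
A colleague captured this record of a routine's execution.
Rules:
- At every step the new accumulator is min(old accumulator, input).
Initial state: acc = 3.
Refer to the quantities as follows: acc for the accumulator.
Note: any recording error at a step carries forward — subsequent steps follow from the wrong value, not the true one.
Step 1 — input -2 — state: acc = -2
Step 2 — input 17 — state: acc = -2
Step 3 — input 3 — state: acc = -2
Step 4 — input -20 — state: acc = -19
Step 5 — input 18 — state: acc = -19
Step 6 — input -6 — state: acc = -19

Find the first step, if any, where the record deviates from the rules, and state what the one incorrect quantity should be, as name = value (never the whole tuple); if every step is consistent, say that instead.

Step 1: acc = min(3, -2) = -2 — confirmed correct.
Step 2: acc = min(-2, 17) = -2 — same as recorded.
Step 3: acc = min(-2, 3) = -2 — same as recorded.
Step 4: acc = min(-2, -20) = -20 — the record has a different value.
So the first discrepancy is step 4, where the right value is acc = -20.

step 4, acc = -20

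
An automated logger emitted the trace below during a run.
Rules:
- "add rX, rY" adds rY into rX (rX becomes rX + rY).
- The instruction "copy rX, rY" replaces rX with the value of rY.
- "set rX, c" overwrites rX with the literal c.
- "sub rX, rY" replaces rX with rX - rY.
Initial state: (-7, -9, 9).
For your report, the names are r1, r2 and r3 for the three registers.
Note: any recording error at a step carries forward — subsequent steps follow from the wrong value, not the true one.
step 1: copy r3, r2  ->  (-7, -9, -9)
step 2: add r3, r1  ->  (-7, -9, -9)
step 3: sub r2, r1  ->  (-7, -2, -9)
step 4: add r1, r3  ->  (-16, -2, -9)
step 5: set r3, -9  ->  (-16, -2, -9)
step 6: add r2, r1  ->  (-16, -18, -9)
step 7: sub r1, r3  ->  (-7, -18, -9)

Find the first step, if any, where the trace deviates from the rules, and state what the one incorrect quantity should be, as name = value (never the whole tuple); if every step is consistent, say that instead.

step 2, r3 = -16

Recomputing the run from the initial state:
step 1: r1 = -7, r2 = -9, r3 = -9
step 2: r1 = -7, r2 = -9, r3 = -16
step 3: r1 = -7, r2 = -2, r3 = -16
step 4: r1 = -23, r2 = -2, r3 = -16
step 5: r1 = -23, r2 = -2, r3 = -9
step 6: r1 = -23, r2 = -25, r3 = -9
step 7: r1 = -14, r2 = -25, r3 = -9
The first disagreement with the trace is at step 2, where the value should be r3 = -16.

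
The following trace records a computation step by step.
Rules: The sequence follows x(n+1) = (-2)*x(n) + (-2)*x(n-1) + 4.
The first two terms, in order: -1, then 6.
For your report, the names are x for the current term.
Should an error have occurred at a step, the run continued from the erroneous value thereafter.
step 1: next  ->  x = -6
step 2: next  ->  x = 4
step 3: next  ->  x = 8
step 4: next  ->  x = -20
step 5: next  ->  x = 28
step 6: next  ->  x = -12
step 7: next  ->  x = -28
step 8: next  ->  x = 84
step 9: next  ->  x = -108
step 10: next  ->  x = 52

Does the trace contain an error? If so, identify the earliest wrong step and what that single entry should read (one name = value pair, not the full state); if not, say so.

Recomputing the run from the initial state:
step 1: x = -6
step 2: x = 4
step 3: x = 8
step 4: x = -20
step 5: x = 28
step 6: x = -12
step 7: x = -28
step 8: x = 84
step 9: x = -108
step 10: x = 52
This matches the trace at every step.

no error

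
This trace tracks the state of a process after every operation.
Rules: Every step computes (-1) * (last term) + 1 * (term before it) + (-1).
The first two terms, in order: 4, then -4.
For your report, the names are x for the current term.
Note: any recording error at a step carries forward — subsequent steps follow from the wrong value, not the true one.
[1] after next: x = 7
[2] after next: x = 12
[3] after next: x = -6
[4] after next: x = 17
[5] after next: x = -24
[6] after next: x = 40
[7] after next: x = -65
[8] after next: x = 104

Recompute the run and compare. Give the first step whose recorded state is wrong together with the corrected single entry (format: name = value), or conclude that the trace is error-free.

step 2, x = -12

step 1: x = -1*(-4) + (1)*(4) + (-1) = 7 -> verified
step 2: x = -1*(7) + (1)*(-4) + (-1) = -12 -> first mismatch against the trace
First incorrect step: 2; the correct value is x = -12.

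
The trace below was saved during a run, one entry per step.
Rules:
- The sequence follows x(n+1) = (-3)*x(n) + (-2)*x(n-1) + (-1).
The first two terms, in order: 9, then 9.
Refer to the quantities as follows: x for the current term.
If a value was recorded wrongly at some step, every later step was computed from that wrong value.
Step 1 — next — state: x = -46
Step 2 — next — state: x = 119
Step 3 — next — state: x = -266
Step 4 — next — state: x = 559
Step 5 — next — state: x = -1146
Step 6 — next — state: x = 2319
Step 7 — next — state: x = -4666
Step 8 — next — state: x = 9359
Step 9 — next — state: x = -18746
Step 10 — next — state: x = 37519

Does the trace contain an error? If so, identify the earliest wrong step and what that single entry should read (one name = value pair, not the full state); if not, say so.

no error

Step 1: x = -3*(9) + (-2)*(9) + (-1) = -46 — same as recorded.
Step 2: x = -3*(-46) + (-2)*(9) + (-1) = 119 — checks out.
Step 3: x = -3*(119) + (-2)*(-46) + (-1) = -266 — agrees with the trace.
Step 4: x = -3*(-266) + (-2)*(119) + (-1) = 559 — agrees with the trace.
Step 5: x = -3*(559) + (-2)*(-266) + (-1) = -1146 — verified.
Step 6: x = -3*(-1146) + (-2)*(559) + (-1) = 2319 — matches.
Step 7: x = -3*(2319) + (-2)*(-1146) + (-1) = -4666 — confirmed correct.
Step 8: x = -3*(-4666) + (-2)*(2319) + (-1) = 9359 — matches.
Step 9: x = -3*(9359) + (-2)*(-4666) + (-1) = -18746 — checks out.
Step 10: x = -3*(-18746) + (-2)*(9359) + (-1) = 37519 — consistent with the trace.
No step deviates from the rules.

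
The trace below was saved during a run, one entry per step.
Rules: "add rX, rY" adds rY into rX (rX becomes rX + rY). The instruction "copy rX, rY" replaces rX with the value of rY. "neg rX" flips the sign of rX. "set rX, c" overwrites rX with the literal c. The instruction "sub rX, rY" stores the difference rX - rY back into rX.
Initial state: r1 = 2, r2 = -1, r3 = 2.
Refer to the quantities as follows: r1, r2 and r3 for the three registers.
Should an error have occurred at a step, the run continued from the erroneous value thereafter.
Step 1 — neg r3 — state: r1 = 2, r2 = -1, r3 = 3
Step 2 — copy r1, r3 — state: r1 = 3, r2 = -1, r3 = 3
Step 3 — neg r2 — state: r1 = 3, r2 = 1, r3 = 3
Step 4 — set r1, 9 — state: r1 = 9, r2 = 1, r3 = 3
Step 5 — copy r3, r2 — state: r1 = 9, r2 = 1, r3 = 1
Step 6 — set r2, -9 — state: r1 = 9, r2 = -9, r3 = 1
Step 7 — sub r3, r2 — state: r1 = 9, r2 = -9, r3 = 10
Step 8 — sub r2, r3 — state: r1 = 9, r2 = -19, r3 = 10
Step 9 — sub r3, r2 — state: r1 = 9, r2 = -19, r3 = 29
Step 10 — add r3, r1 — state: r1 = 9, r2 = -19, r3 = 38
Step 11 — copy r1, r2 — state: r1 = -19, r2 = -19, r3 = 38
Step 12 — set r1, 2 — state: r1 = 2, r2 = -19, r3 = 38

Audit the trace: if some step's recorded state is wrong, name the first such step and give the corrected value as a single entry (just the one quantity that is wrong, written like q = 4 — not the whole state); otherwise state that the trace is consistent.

step 1: r3 = -(2) = -2 -> the trace has a different value
Step 1 is the first one off; corrected, r3 = -2.

step 1, r3 = -2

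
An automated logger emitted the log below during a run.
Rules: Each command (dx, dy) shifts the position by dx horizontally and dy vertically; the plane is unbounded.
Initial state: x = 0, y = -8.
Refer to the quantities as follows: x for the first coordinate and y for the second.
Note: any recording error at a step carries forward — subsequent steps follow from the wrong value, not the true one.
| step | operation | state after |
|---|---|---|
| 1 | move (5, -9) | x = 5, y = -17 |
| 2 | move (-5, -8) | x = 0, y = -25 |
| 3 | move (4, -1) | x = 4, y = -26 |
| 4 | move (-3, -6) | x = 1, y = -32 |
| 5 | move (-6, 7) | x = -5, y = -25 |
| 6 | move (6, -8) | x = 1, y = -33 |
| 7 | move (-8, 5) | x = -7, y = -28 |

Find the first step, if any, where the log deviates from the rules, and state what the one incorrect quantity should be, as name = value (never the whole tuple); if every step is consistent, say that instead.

no error

Step 1: x = 0 + (5) = 5, y = -8 + (-9) = -17 — in agreement.
Step 2: x = 5 + (-5) = 0, y = -17 + (-8) = -25 — in agreement.
Step 3: x = 0 + (4) = 4, y = -25 + (-1) = -26 — same as recorded.
Step 4: x = 4 + (-3) = 1, y = -26 + (-6) = -32 — matches.
Step 5: x = 1 + (-6) = -5, y = -32 + (7) = -25 — same as recorded.
Step 6: x = -5 + (6) = 1, y = -25 + (-8) = -33 — agrees with the log.
Step 7: x = 1 + (-8) = -7, y = -33 + (5) = -28 — no discrepancy.
The whole run recomputes cleanly — no discrepancies.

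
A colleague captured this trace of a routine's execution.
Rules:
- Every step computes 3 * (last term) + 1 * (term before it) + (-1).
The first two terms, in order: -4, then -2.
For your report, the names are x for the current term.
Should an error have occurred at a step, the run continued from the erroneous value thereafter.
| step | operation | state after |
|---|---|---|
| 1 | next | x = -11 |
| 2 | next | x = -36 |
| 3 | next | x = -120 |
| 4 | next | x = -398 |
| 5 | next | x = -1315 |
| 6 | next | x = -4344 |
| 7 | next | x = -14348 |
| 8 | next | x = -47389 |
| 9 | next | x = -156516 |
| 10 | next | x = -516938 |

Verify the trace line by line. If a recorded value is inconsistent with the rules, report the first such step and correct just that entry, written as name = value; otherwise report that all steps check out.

Recomputing the run from the initial state:
step 1: x = -11
step 2: x = -36
step 3: x = -120
step 4: x = -397
step 5: x = -1312
step 6: x = -4334
step 7: x = -14315
step 8: x = -47280
step 9: x = -156156
step 10: x = -515749
The first disagreement with the trace is at step 4, where the value should be x = -397.

step 4, x = -397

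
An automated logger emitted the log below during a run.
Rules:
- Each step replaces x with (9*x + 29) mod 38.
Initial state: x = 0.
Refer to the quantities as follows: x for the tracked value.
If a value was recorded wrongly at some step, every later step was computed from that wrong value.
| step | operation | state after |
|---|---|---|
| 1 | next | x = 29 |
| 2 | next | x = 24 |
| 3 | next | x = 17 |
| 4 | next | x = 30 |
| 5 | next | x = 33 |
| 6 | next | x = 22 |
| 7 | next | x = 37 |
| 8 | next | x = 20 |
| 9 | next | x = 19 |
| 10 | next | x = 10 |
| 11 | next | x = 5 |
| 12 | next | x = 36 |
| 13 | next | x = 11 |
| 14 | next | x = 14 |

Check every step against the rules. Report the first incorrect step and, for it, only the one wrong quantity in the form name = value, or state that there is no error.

no error

1. x = (9*0 + 29) mod 38 = 29 (in agreement)
2. x = (9*29 + 29) mod 38 = 24 (agrees with the log)
3. x = (9*24 + 29) mod 38 = 17 (checks out)
4. x = (9*17 + 29) mod 38 = 30 (exactly as logged)
5. x = (9*30 + 29) mod 38 = 33 (verified)
6. x = (9*33 + 29) mod 38 = 22 (no discrepancy)
7. x = (9*22 + 29) mod 38 = 37 (consistent with the log)
8. x = (9*37 + 29) mod 38 = 20 (confirmed correct)
9. x = (9*20 + 29) mod 38 = 19 (in agreement)
10. x = (9*19 + 29) mod 38 = 10 (verified)
11. x = (9*10 + 29) mod 38 = 5 (in agreement)
12. x = (9*5 + 29) mod 38 = 36 (confirmed correct)
13. x = (9*36 + 29) mod 38 = 11 (confirmed correct)
14. x = (9*11 + 29) mod 38 = 14 (in agreement)
All entries verified; no error found.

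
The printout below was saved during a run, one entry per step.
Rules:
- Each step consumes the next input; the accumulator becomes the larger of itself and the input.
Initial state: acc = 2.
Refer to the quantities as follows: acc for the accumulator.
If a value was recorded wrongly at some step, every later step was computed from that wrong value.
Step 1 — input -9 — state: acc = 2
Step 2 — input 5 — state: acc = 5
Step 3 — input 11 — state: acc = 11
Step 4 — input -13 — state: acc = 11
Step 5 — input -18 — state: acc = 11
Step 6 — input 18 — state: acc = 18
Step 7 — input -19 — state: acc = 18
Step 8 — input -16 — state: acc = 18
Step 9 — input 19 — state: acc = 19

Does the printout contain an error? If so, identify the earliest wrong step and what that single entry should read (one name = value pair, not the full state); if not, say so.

step 1: acc = max(2, -9) = 2 -> agrees with the printout
step 2: acc = max(2, 5) = 5 -> same as recorded
step 3: acc = max(5, 11) = 11 -> agrees with the printout
step 4: acc = max(11, -13) = 11 -> in agreement
step 5: acc = max(11, -18) = 11 -> checks out
step 6: acc = max(11, 18) = 18 -> no discrepancy
step 7: acc = max(18, -19) = 18 -> matches
step 8: acc = max(18, -16) = 18 -> in agreement
step 9: acc = max(18, 19) = 19 -> confirmed correct
All steps check out; nothing to correct.

no error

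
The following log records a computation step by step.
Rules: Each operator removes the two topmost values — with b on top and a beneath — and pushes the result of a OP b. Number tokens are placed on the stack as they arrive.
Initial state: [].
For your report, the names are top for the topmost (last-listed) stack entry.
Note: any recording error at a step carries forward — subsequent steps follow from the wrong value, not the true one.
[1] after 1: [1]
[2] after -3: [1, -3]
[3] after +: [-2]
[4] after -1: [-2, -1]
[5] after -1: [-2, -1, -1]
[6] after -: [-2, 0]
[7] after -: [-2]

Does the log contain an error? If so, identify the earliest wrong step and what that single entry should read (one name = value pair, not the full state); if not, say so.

Recomputing the run from the initial state:
step 1: [1]
step 2: [1, -3]
step 3: [-2]
step 4: [-2, -1]
step 5: [-2, -1, -1]
step 6: [-2, 0]
step 7: [-2]
This matches the log at every step.

no error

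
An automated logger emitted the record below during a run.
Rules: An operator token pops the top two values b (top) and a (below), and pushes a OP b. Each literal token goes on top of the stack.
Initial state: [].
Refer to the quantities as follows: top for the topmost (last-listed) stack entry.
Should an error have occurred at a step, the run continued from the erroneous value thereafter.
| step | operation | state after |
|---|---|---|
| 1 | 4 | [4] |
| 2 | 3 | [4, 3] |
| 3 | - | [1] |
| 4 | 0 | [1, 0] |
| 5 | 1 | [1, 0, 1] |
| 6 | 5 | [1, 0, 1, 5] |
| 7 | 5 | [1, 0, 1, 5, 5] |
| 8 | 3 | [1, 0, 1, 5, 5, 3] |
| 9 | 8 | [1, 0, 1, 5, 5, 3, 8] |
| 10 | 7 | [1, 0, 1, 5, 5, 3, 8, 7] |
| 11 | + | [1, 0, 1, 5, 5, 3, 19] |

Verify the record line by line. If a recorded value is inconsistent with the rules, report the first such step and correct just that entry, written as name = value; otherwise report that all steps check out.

step 11, top = 15

Recomputing the run from the initial state:
step 1: [4]
step 2: [4, 3]
step 3: [1]
step 4: [1, 0]
step 5: [1, 0, 1]
step 6: [1, 0, 1, 5]
step 7: [1, 0, 1, 5, 5]
step 8: [1, 0, 1, 5, 5, 3]
step 9: [1, 0, 1, 5, 5, 3, 8]
step 10: [1, 0, 1, 5, 5, 3, 8, 7]
step 11: [1, 0, 1, 5, 5, 3, 15]
The first disagreement with the record is at step 11, where the value should be top = 15.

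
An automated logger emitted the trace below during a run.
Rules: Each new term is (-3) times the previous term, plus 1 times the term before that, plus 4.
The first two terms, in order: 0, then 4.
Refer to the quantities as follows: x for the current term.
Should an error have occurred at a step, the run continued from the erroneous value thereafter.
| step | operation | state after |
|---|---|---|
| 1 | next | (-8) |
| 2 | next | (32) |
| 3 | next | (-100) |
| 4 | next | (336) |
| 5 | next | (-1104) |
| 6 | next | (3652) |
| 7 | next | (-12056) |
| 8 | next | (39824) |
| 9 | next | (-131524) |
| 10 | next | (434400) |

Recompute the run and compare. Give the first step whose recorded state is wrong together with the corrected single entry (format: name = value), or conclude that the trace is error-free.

no error

Step 1: x = -3*(4) + (1)*(0) + (4) = -8 — same as recorded.
Step 2: x = -3*(-8) + (1)*(4) + (4) = 32 — matches.
Step 3: x = -3*(32) + (1)*(-8) + (4) = -100 — no discrepancy.
Step 4: x = -3*(-100) + (1)*(32) + (4) = 336 — exactly as logged.
Step 5: x = -3*(336) + (1)*(-100) + (4) = -1104 — confirmed correct.
Step 6: x = -3*(-1104) + (1)*(336) + (4) = 3652 — consistent with the trace.
Step 7: x = -3*(3652) + (1)*(-1104) + (4) = -12056 — same as recorded.
Step 8: x = -3*(-12056) + (1)*(3652) + (4) = 39824 — exactly as logged.
Step 9: x = -3*(39824) + (1)*(-12056) + (4) = -131524 — in agreement.
Step 10: x = -3*(-131524) + (1)*(39824) + (4) = 434400 — checks out.
Each recorded entry agrees with the recomputation.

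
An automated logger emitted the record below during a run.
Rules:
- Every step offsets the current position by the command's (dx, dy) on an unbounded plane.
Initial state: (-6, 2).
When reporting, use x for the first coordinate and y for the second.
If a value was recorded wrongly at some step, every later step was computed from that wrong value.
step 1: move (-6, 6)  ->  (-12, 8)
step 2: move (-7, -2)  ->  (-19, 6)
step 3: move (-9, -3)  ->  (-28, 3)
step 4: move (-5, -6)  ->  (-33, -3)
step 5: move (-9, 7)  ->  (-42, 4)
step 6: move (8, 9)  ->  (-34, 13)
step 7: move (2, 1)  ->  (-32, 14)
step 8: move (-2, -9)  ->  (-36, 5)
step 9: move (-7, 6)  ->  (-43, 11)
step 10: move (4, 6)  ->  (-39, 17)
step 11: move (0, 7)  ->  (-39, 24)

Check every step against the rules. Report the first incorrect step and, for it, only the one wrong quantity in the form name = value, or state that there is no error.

step 8, x = -34

Step 1: x = -6 + (-6) = -12, y = 2 + (6) = 8 — verified.
Step 2: x = -12 + (-7) = -19, y = 8 + (-2) = 6 — checks out.
Step 3: x = -19 + (-9) = -28, y = 6 + (-3) = 3 — consistent with the record.
Step 4: x = -28 + (-5) = -33, y = 3 + (-6) = -3 — no discrepancy.
Step 5: x = -33 + (-9) = -42, y = -3 + (7) = 4 — confirmed correct.
Step 6: x = -42 + (8) = -34, y = 4 + (9) = 13 — confirmed correct.
Step 7: x = -34 + (2) = -32, y = 13 + (1) = 14 — checks out.
Step 8: x = -32 + (-2) = -34, y = 14 + (-9) = 5 — the recorded entry deviates here.
That makes step 8 the first incorrect line — x = -34 is what it should show.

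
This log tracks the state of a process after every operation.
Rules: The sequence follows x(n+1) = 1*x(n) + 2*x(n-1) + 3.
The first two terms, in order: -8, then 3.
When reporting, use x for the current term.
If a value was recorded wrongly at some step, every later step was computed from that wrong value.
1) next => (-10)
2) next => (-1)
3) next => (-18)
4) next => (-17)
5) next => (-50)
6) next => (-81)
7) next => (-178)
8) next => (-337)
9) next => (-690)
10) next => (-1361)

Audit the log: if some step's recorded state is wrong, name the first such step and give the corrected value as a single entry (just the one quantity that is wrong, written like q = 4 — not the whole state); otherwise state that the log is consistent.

no error

1. x = 1*(3) + (2)*(-8) + (3) = -10 (matches)
2. x = 1*(-10) + (2)*(3) + (3) = -1 (no discrepancy)
3. x = 1*(-1) + (2)*(-10) + (3) = -18 (verified)
4. x = 1*(-18) + (2)*(-1) + (3) = -17 (consistent with the log)
5. x = 1*(-17) + (2)*(-18) + (3) = -50 (no discrepancy)
6. x = 1*(-50) + (2)*(-17) + (3) = -81 (checks out)
7. x = 1*(-81) + (2)*(-50) + (3) = -178 (checks out)
8. x = 1*(-178) + (2)*(-81) + (3) = -337 (matches)
9. x = 1*(-337) + (2)*(-178) + (3) = -690 (matches)
10. x = 1*(-690) + (2)*(-337) + (3) = -1361 (agrees with the log)
No step deviates from the rules.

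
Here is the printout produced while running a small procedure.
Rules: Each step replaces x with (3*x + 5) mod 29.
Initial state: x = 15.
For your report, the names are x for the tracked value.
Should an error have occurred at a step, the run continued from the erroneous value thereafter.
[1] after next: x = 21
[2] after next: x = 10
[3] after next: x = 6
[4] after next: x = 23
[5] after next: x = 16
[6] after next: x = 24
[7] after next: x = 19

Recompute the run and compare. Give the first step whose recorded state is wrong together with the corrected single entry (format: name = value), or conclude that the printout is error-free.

Recomputing the run from the initial state:
step 1: x = 21
step 2: x = 10
step 3: x = 6
step 4: x = 23
step 5: x = 16
step 6: x = 24
step 7: x = 19
This matches the printout at every step.

no error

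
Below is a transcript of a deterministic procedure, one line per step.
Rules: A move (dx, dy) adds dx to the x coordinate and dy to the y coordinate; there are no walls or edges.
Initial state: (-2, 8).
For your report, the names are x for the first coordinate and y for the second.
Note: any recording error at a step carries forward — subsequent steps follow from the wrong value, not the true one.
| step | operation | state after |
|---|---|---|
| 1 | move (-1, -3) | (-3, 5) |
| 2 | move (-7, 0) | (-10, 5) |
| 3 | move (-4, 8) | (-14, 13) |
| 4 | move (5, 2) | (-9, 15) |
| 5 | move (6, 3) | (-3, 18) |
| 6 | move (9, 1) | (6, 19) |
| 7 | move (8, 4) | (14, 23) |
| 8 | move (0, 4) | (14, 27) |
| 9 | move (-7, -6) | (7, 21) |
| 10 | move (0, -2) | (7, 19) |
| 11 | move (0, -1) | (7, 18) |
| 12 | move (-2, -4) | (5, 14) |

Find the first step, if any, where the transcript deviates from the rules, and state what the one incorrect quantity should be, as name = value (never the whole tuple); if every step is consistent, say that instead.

no error

1. x = -2 + (-1) = -3, y = 8 + (-3) = 5 (no discrepancy)
2. x = -3 + (-7) = -10, y = 5 + (0) = 5 (verified)
3. x = -10 + (-4) = -14, y = 5 + (8) = 13 (matches)
4. x = -14 + (5) = -9, y = 13 + (2) = 15 (confirmed correct)
5. x = -9 + (6) = -3, y = 15 + (3) = 18 (confirmed correct)
6. x = -3 + (9) = 6, y = 18 + (1) = 19 (checks out)
7. x = 6 + (8) = 14, y = 19 + (4) = 23 (matches)
8. x = 14 + (0) = 14, y = 23 + (4) = 27 (no discrepancy)
9. x = 14 + (-7) = 7, y = 27 + (-6) = 21 (checks out)
10. x = 7 + (0) = 7, y = 21 + (-2) = 19 (agrees with the transcript)
11. x = 7 + (0) = 7, y = 19 + (-1) = 18 (confirmed correct)
12. x = 7 + (-2) = 5, y = 18 + (-4) = 14 (verified)
All entries verified; no error found.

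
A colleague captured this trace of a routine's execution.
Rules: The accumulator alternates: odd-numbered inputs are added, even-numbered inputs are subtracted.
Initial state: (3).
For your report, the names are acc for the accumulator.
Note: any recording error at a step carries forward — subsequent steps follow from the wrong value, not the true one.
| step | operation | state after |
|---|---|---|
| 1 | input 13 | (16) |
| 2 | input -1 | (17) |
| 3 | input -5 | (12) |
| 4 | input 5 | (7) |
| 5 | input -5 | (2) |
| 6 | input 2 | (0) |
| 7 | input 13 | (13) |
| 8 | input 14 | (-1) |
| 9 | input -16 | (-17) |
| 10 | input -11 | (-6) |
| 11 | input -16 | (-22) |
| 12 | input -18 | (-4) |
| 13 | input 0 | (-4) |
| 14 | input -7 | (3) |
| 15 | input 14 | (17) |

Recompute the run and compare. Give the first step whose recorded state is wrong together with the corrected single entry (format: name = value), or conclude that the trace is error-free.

Recomputing the run from the initial state:
step 1: acc = 16
step 2: acc = 17
step 3: acc = 12
step 4: acc = 7
step 5: acc = 2
step 6: acc = 0
step 7: acc = 13
step 8: acc = -1
step 9: acc = -17
step 10: acc = -6
step 11: acc = -22
step 12: acc = -4
step 13: acc = -4
step 14: acc = 3
step 15: acc = 17
This matches the trace at every step.

no error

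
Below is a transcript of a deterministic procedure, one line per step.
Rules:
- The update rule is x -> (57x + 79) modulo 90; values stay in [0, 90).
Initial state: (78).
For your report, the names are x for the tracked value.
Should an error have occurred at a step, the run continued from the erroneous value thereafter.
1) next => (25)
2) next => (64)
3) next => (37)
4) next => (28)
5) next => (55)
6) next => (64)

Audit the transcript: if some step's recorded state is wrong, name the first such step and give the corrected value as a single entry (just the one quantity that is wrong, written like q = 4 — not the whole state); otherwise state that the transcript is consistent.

no error

step 1: x = (57*78 + 79) mod 90 = 25 -> in agreement
step 2: x = (57*25 + 79) mod 90 = 64 -> confirmed correct
step 3: x = (57*64 + 79) mod 90 = 37 -> same as recorded
step 4: x = (57*37 + 79) mod 90 = 28 -> in agreement
step 5: x = (57*28 + 79) mod 90 = 55 -> confirmed correct
step 6: x = (57*55 + 79) mod 90 = 64 -> consistent with the transcript
Nothing is out of place; the run is error-free.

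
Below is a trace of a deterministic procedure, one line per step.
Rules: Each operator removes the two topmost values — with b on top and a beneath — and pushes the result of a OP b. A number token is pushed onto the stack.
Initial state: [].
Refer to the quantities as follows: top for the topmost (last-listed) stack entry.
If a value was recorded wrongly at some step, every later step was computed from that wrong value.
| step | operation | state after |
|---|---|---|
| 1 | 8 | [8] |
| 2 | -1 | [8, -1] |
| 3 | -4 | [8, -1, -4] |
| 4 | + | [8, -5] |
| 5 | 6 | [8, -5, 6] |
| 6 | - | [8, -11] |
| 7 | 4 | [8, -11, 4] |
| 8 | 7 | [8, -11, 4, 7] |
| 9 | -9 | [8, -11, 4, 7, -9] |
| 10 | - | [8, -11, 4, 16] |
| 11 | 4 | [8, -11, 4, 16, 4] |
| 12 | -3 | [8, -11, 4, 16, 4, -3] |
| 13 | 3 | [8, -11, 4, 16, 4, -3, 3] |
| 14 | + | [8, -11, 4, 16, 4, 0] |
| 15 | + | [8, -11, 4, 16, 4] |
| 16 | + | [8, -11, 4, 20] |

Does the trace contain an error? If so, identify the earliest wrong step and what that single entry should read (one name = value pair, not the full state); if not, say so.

no error

Step 1: push 8: top = 8 — matches.
Step 2: push -1: top = -1 — same as recorded.
Step 3: push -4: top = -4 — same as recorded.
Step 4: -1 + -4 = -5 — agrees with the trace.
Step 5: push 6: top = 6 — same as recorded.
Step 6: -5 - 6 = -11 — confirmed correct.
Step 7: push 4: top = 4 — verified.
Step 8: push 7: top = 7 — matches.
Step 9: push -9: top = -9 — exactly as logged.
Step 10: 7 - -9 = 16 — verified.
Step 11: push 4: top = 4 — checks out.
Step 12: push -3: top = -3 — agrees with the trace.
Step 13: push 3: top = 3 — verified.
Step 14: -3 + 3 = 0 — in agreement.
Step 15: 4 + 0 = 4 — agrees with the trace.
Step 16: 16 + 4 = 20 — no discrepancy.
Nothing is out of place; the run is error-free.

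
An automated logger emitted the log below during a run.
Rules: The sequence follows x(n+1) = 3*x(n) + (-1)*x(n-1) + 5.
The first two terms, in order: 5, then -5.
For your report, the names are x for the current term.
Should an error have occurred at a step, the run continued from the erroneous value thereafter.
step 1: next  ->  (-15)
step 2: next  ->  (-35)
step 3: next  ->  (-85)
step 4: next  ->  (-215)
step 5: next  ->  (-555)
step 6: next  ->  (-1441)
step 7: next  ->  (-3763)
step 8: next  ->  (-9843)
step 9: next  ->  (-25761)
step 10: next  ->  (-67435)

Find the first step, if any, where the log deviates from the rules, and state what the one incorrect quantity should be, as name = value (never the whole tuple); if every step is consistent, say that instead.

step 1: x = 3*(-5) + (-1)*(5) + (5) = -15 -> matches
step 2: x = 3*(-15) + (-1)*(-5) + (5) = -35 -> consistent with the log
step 3: x = 3*(-35) + (-1)*(-15) + (5) = -85 -> agrees with the log
step 4: x = 3*(-85) + (-1)*(-35) + (5) = -215 -> no discrepancy
step 5: x = 3*(-215) + (-1)*(-85) + (5) = -555 -> no discrepancy
step 6: x = 3*(-555) + (-1)*(-215) + (5) = -1445 -> the entry is off here
That makes step 6 the first incorrect line — x = -1445 is what it should show.

step 6, x = -1445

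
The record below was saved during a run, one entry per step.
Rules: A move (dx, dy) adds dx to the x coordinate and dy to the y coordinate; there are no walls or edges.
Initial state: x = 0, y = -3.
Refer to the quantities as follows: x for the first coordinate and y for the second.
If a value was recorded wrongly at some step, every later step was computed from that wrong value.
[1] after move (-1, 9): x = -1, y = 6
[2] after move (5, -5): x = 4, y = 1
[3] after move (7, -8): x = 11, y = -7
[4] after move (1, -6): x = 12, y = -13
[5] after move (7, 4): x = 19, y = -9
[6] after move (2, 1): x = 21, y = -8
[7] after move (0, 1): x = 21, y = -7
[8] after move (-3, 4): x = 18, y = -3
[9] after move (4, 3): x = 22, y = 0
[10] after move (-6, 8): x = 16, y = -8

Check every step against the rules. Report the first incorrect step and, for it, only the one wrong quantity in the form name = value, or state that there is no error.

step 10, y = 8

step 1: x = 0 + (-1) = -1, y = -3 + (9) = 6 -> same as recorded
step 2: x = -1 + (5) = 4, y = 6 + (-5) = 1 -> verified
step 3: x = 4 + (7) = 11, y = 1 + (-8) = -7 -> matches
step 4: x = 11 + (1) = 12, y = -7 + (-6) = -13 -> confirmed correct
step 5: x = 12 + (7) = 19, y = -13 + (4) = -9 -> in agreement
step 6: x = 19 + (2) = 21, y = -9 + (1) = -8 -> exactly as logged
step 7: x = 21 + (0) = 21, y = -8 + (1) = -7 -> consistent with the record
step 8: x = 21 + (-3) = 18, y = -7 + (4) = -3 -> matches
step 9: x = 18 + (4) = 22, y = -3 + (3) = 0 -> no discrepancy
step 10: x = 22 + (-6) = 16, y = 0 + (8) = 8 -> the record has a different value
So the first discrepancy is step 10, where the right value is y = 8.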